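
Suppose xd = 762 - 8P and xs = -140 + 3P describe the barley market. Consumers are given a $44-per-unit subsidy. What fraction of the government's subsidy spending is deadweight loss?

Pre-subsidy: 762 - 8P = -140 + 3P gives P* = 82, x* = 106.
With the rebate, buyers effectively pay Pb = Ps − 44, where Ps is the price sellers receive.
Demand in terms of Ps becomes xd = 762 − 8(Ps − 44) = 1114 - 8Ps. Setting this equal to supply: 1114 - 8Ps = -140 + 3Ps, so Ps = 114.
Buyers pay Pb = 114 − 44 = 70; x' = -140 + 3·114 = 202.
ΔCS = ½(106 + 202)(82 − 70) = 1848; ΔPS = ½(106 + 202)(114 − 82) = 4928.
Government spending = 44 × 202 = 8888.
DWL = ½ × 44 × (202 − 106) = 2112; fraction = 2112 / 8888 = 24/101.

DWL / government spending = 24/101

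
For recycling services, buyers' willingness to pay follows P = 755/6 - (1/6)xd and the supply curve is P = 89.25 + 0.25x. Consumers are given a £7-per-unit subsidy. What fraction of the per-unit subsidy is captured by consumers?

Pre-subsidy: 755/6 - (1/6)x = 89.25 + 0.25x gives x* = 87.8 and P* = 111.2.
With the rebate, buyers effectively pay Pb = Ps − 7, where Ps is the price sellers receive.
On the curves, Pb = 755/6 - (1/6)x and Ps = 89.25 + 0.25x; the wedge Ps − Pb = 7 gives 89.25 + 0.25x − (755/6 - (1/6)x) = 7, so x' = 104.6.
Then Pb = 755/6 − (1/6)·104.6 = 108.4 and Ps = 89.25 + 0.25·104.6 = 115.4.
Buyers' price falls by P* − Pb = 111.2 − 108.4 = 2.8; sellers' price rises by Ps − P* = 115.4 − 111.2 = 4.2.
So consumers capture 2.8/7 = 0.4 of each unit of subsidy.

Consumer share = 0.4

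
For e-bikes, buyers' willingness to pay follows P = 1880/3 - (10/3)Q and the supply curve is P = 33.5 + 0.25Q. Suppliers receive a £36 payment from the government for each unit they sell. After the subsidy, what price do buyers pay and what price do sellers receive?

Buyers pay 1780/43; sellers receive 3328/43

Pre-subsidy: 1880/3 - (10/3)Q = 33.5 + 0.25Q gives Q* = 7118/43 and P* = 3220/43.
With the subsidy, sellers receive Ps = Pb + 36 for each unit, where Pb is the price buyers pay.
On the curves, Pb = 1880/3 - (10/3)Q and Ps = 33.5 + 0.25Q; the wedge Ps − Pb = 36 gives 33.5 + 0.25Q − (1880/3 - (10/3)Q) = 36, so Q' = 7550/43.
Then Pb = 1880/3 − (10/3)·(7550/43) = 1780/43 and Ps = 33.5 + 0.25·(7550/43) = 3328/43.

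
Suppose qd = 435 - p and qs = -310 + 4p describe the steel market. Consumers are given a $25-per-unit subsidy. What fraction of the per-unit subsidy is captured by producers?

Producer share = 0.2

Pre-subsidy: 435 - p = -310 + 4p gives p* = 149, q* = 286.
With the rebate, buyers effectively pay pb = ps − 25, where ps is the price sellers receive.
Demand in terms of ps becomes qd = 435 − 1(ps − 25) = 460 - ps. Setting this equal to supply: 460 - ps = -310 + 4ps, so ps = 154.
Buyers pay pb = 154 − 25 = 129; q' = -310 + 4·154 = 306.
Buyers' price falls by p* − pb = 149 − 129 = 20; sellers' price rises by ps − p* = 154 − 149 = 5.
So producers capture 5/25 = 0.2 of each unit of subsidy.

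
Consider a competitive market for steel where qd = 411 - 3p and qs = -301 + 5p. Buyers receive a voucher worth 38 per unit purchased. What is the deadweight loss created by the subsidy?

Deadweight loss = 1353.75

Pre-subsidy: 411 - 3p = -301 + 5p gives p* = 89, q* = 144.
With the rebate, buyers effectively pay pb = ps − 38, where ps is the price sellers receive.
Demand in terms of ps becomes qd = 411 − 3(ps − 38) = 525 - 3ps. Setting this equal to supply: 525 - 3ps = -301 + 5ps, so ps = 103.25.
Buyers pay pb = 103.25 − 38 = 65.25; q' = -301 + 5·103.25 = 215.25.
The subsidy expands output by 215.25 − 144 = 71.25 past the efficient level; on those units the gap between marginal cost and willingness to pay runs from 0 up to 38.
DWL = ½ × 38 × 71.25 = 1353.75.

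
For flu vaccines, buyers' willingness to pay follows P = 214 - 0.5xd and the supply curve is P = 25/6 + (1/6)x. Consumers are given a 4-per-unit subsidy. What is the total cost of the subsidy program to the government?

Pre-subsidy: 214 - 0.5x = 25/6 + (1/6)x gives x* = 314.75 and P* = 56.625.
With the rebate, buyers effectively pay Pb = Ps − 4, where Ps is the price sellers receive.
On the curves, Pb = 214 - 0.5x and Ps = 25/6 + (1/6)x; the wedge Ps − Pb = 4 gives 25/6 + (1/6)x − (214 - 0.5x) = 4, so x' = 320.75.
Then Pb = 214 − 0.5·320.75 = 53.625 and Ps = 25/6 + (1/6)·320.75 = 57.625.
Government outlay = subsidy × quantity = 4 × 320.75 = 1283.

Government cost = 1283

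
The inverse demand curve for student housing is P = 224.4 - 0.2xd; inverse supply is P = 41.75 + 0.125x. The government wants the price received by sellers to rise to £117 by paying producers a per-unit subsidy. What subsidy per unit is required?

Required subsidy s = £13 per unit

At a seller price of 117, quantity supplied is -334 + 8·117 = 602.
Buyers absorb 602 only when they pay Pb = 224.4 − 0.2·602 = 104.
s = Ps − Pb = 117 − 104 = 13.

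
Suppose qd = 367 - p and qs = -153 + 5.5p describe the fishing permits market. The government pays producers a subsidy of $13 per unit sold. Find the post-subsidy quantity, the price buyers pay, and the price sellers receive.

Pre-subsidy: 367 - p = -153 + 5.5p gives p* = 80, q* = 287.
With the subsidy, sellers receive ps = pb + 13 for each unit, where pb is the price buyers pay.
Supply in terms of pb becomes qs = -153 + 5.5(pb + 13) = -81.5 + 5.5pb. Setting this equal to demand: 367 - pb = -81.5 + 5.5pb, so pb = 69.
Sellers receive ps = 69 + 13 = 82; q' = 367 − 1·69 = 298.

q' = 298; buyers pay $69; sellers receive $82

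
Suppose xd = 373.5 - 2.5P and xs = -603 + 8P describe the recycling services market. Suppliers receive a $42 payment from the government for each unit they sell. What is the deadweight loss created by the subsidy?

Deadweight loss = $1680

Pre-subsidy: 373.5 - 2.5P = -603 + 8P gives P* = 93, x* = 141.
With the subsidy, sellers receive Ps = Pb + 42 for each unit, where Pb is the price buyers pay.
Supply in terms of Pb becomes xs = -603 + 8(Pb + 42) = -267 + 8Pb. Setting this equal to demand: 373.5 - 2.5Pb = -267 + 8Pb, so Pb = 61.
Sellers receive Ps = 61 + 42 = 103; x' = 373.5 − 2.5·61 = 221.
The subsidy expands output by 221 − 141 = 80 past the efficient level; on those units the gap between marginal cost and willingness to pay runs from 0 up to 42.
DWL = ½ × 42 × 80 = 1680.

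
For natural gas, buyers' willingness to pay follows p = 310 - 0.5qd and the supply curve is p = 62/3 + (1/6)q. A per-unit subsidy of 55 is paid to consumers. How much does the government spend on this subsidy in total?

Pre-subsidy: 310 - 0.5q = 62/3 + (1/6)q gives q* = 434 and p* = 93.
With the rebate, buyers effectively pay pb = ps − 55, where ps is the price sellers receive.
On the curves, pb = 310 - 0.5q and ps = 62/3 + (1/6)q; the wedge ps − pb = 55 gives 62/3 + (1/6)q − (310 - 0.5q) = 55, so q' = 516.5.
Then pb = 310 − 0.5·516.5 = 51.75 and ps = 62/3 + (1/6)·516.5 = 106.75.
Government outlay = subsidy × quantity = 55 × 516.5 = 28407.5.

Government cost = 28407.5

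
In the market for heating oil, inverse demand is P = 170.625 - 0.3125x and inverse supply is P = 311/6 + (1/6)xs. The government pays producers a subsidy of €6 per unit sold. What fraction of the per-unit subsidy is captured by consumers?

Pre-subsidy: 170.625 - 0.3125x = 311/6 + (1/6)x gives x* = 5702/23 and P* = 4285/46.
With the subsidy, sellers receive Ps = Pb + 6 for each unit, where Pb is the price buyers pay.
On the curves, Pb = 170.625 - 0.3125x and Ps = 311/6 + (1/6)x; the wedge Ps − Pb = 6 gives 311/6 + (1/6)x − (170.625 - 0.3125x) = 6, so x' = 5990/23.
Then Pb = 170.625 − 0.3125·(5990/23) = 4105/46 and Ps = 311/6 + (1/6)·(5990/23) = 4381/46.
Buyers' price falls by P* − Pb = 4285/46 − 4105/46 = 90/23; sellers' price rises by Ps − P* = 4381/46 − 4285/46 = 48/23.
So consumers capture (90/23)/6 = 15/23 of each unit of subsidy.

Consumer share = 15/23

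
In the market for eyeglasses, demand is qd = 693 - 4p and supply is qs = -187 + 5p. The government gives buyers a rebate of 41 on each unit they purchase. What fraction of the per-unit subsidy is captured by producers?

Producer share = 4/9

Pre-subsidy: 693 - 4p = -187 + 5p gives p* = 880/9, q* = 2717/9.
With the rebate, buyers effectively pay pb = ps − 41, where ps is the price sellers receive.
Demand in terms of ps becomes qd = 693 − 4(ps − 41) = 857 - 4ps. Setting this equal to supply: 857 - 4ps = -187 + 5ps, so ps = 116.
Buyers pay pb = 116 − 41 = 75; q' = -187 + 5·116 = 393.
Buyers' price falls by p* − pb = 880/9 − 75 = 205/9; sellers' price rises by ps − p* = 116 − 880/9 = 164/9.
So producers capture (164/9)/41 = 4/9 of each unit of subsidy.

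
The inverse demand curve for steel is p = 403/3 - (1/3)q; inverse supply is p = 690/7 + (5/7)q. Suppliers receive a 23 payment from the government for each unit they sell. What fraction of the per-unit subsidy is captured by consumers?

Pre-subsidy: 403/3 - (1/3)q = 690/7 + (5/7)q gives q* = 751/22 and p* = 2705/22.
With the subsidy, sellers receive ps = pb + 23 for each unit, where pb is the price buyers pay.
On the curves, pb = 403/3 - (1/3)q and ps = 690/7 + (5/7)q; the wedge ps − pb = 23 gives 690/7 + (5/7)q − (403/3 - (1/3)q) = 23, so q' = 617/11.
Then pb = 403/3 − (1/3)·(617/11) = 1272/11 and ps = 690/7 + (5/7)·(617/11) = 1525/11.
Buyers' price falls by p* − pb = 2705/22 − 1272/11 = 161/22; sellers' price rises by ps − p* = 1525/11 − 2705/22 = 345/22.
So consumers capture (161/22)/23 = 7/22 of each unit of subsidy.

Consumer share = 7/22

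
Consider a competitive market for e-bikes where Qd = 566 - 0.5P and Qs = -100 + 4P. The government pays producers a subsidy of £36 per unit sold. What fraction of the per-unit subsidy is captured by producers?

Producer share = 1/9

Pre-subsidy: 566 - 0.5P = -100 + 4P gives P* = 148, Q* = 492.
With the subsidy, sellers receive Ps = Pb + 36 for each unit, where Pb is the price buyers pay.
Supply in terms of Pb becomes Qs = -100 + 4(Pb + 36) = 44 + 4Pb. Setting this equal to demand: 566 - 0.5Pb = 44 + 4Pb, so Pb = 116.
Sellers receive Ps = 116 + 36 = 152; Q' = 566 − 0.5·116 = 508.
Buyers' price falls by P* − Pb = 148 − 116 = 32; sellers' price rises by Ps − P* = 152 − 148 = 4.
So producers capture 4/36 = 1/9 of each unit of subsidy.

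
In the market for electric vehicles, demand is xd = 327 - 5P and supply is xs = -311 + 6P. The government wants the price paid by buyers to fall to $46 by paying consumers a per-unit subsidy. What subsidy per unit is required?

At a buyer price of 46, quantity demanded is 327 − 5·46 = 97.
Sellers supply 97 only when they receive Ps with -311 + 6·Ps = 97, i.e. Ps = 68.
s = Ps − Pb = 68 − 46 = 22.

Required subsidy s = $22 per unit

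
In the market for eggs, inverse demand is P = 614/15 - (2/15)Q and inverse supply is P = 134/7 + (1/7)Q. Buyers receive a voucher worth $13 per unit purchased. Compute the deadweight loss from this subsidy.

Pre-subsidy: 614/15 - (2/15)Q = 134/7 + (1/7)Q gives Q* = 2288/29 and P* = 882/29.
With the rebate, buyers effectively pay Pb = Ps − 13, where Ps is the price sellers receive.
On the curves, Pb = 614/15 - (2/15)Q and Ps = 134/7 + (1/7)Q; the wedge Ps − Pb = 13 gives 134/7 + (1/7)Q − (614/15 - (2/15)Q) = 13, so Q' = 3653/29.
Then Pb = 614/15 − (2/15)·(3653/29) = 700/29 and Ps = 134/7 + (1/7)·(3653/29) = 1077/29.
The subsidy expands output by 3653/29 − 2288/29 = 1365/29 past the efficient level; on those units the gap between marginal cost and willingness to pay runs from 0 up to 13.
DWL = ½ × 13 × 1365/29 = 17745/58.

Deadweight loss = 17745/58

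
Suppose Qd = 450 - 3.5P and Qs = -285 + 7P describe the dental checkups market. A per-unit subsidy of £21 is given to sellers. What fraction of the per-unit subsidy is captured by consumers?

Consumer share = 2/3

Pre-subsidy: 450 - 3.5P = -285 + 7P gives P* = 70, Q* = 205.
With the subsidy, sellers receive Ps = Pb + 21 for each unit, where Pb is the price buyers pay.
Supply in terms of Pb becomes Qs = -285 + 7(Pb + 21) = -138 + 7Pb. Setting this equal to demand: 450 - 3.5Pb = -138 + 7Pb, so Pb = 56.
Sellers receive Ps = 56 + 21 = 77; Q' = 450 − 3.5·56 = 254.
Buyers' price falls by P* − Pb = 70 − 56 = 14; sellers' price rises by Ps − P* = 77 − 70 = 7.
So consumers capture 14/21 = 2/3 of each unit of subsidy.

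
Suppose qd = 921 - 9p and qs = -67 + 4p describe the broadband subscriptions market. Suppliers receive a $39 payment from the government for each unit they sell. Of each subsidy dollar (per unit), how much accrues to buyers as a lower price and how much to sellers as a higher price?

Pre-subsidy: 921 - 9p = -67 + 4p gives p* = 76, q* = 237.
With the subsidy, sellers receive ps = pb + 39 for each unit, where pb is the price buyers pay.
Supply in terms of pb becomes qs = -67 + 4(pb + 39) = 89 + 4pb. Setting this equal to demand: 921 - 9pb = 89 + 4pb, so pb = 64.
Sellers receive ps = 64 + 39 = 103; q' = 921 − 9·64 = 345.
Buyers' price falls by p* − pb = 76 − 64 = 12; sellers' price rises by ps − p* = 103 − 76 = 27.

Buyers gain $12 per unit; sellers gain $27 per unit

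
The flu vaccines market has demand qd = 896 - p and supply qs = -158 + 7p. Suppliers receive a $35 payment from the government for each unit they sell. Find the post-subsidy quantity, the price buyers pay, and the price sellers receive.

q' = 794.875; buyers pay $101.125; sellers receive $136.125

Pre-subsidy: 896 - p = -158 + 7p gives p* = 131.75, q* = 764.25.
With the subsidy, sellers receive ps = pb + 35 for each unit, where pb is the price buyers pay.
Supply in terms of pb becomes qs = -158 + 7(pb + 35) = 87 + 7pb. Setting this equal to demand: 896 - pb = 87 + 7pb, so pb = 101.125.
Sellers receive ps = 101.125 + 35 = 136.125; q' = 896 − 1·101.125 = 794.875.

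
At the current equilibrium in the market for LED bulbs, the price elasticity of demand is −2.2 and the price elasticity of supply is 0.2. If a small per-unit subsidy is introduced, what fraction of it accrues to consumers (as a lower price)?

Consumer share = 1/12

For a small subsidy around the equilibrium, the benefit split depends on the relative slopes, which at a point are proportional to the elasticities.
Buyer share = εs/(εs + |εd|) = 0.2/(0.2 + 2.2) = 1/12; seller share = |εd|/(εs + |εd|) = 11/12.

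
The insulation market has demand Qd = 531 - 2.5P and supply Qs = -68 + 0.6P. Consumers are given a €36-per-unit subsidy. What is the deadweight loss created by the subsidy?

Deadweight loss = 9720/31

Pre-subsidy: 531 - 2.5P = -68 + 0.6P gives P* = 5990/31, Q* = 1486/31.
With the rebate, buyers effectively pay Pb = Ps − 36, where Ps is the price sellers receive.
Demand in terms of Ps becomes Qd = 531 − 2.5(Ps − 36) = 621 - 2.5Ps. Setting this equal to supply: 621 - 2.5Ps = -68 + 0.6Ps, so Ps = 6890/31.
Buyers pay Pb = 6890/31 − 36 = 5774/31; Q' = -68 + 0.6·(6890/31) = 2026/31.
The subsidy expands output by 2026/31 − 1486/31 = 540/31 past the efficient level; on those units the gap between marginal cost and willingness to pay runs from 0 up to 36.
DWL = ½ × 36 × 540/31 = 9720/31.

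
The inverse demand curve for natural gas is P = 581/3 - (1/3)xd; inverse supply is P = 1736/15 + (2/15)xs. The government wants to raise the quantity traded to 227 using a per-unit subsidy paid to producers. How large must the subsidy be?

At x = 227, from the demand curve buyers pay Pb = 581/3 − (1/3)·227 = 118; from the supply curve sellers need Ps = 1736/15 + (2/15)·227 = 146.
The subsidy must fill the gap: s = Ps − Pb = 146 − 118 = 28.

Required subsidy s = 28 per unit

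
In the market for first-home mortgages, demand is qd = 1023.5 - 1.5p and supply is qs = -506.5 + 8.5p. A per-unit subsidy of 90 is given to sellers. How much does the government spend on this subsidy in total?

Government cost = 81787.5

Pre-subsidy: 1023.5 - 1.5p = -506.5 + 8.5p gives p* = 153, q* = 794.
With the subsidy, sellers receive ps = pb + 90 for each unit, where pb is the price buyers pay.
Supply in terms of pb becomes qs = -506.5 + 8.5(pb + 90) = 258.5 + 8.5pb. Setting this equal to demand: 1023.5 - 1.5pb = 258.5 + 8.5pb, so pb = 76.5.
Sellers receive ps = 76.5 + 90 = 166.5; q' = 1023.5 − 1.5·76.5 = 908.75.
Government outlay = subsidy × quantity = 90 × 908.75 = 81787.5.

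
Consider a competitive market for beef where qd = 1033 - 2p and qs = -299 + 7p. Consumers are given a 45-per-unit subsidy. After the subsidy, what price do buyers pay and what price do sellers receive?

Buyers pay 113; sellers receive 158

Pre-subsidy: 1033 - 2p = -299 + 7p gives p* = 148, q* = 737.
With the rebate, buyers effectively pay pb = ps − 45, where ps is the price sellers receive.
Demand in terms of ps becomes qd = 1033 − 2(ps − 45) = 1123 - 2ps. Setting this equal to supply: 1123 - 2ps = -299 + 7ps, so ps = 158.
Buyers pay pb = 158 − 45 = 113; q' = -299 + 7·158 = 807.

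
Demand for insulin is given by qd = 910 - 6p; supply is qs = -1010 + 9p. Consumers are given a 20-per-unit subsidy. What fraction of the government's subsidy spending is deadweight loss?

DWL / government spending = 18/107

Pre-subsidy: 910 - 6p = -1010 + 9p gives p* = 128, q* = 142.
With the rebate, buyers effectively pay pb = ps − 20, where ps is the price sellers receive.
Demand in terms of ps becomes qd = 910 − 6(ps − 20) = 1030 - 6ps. Setting this equal to supply: 1030 - 6ps = -1010 + 9ps, so ps = 136.
Buyers pay pb = 136 − 20 = 116; q' = -1010 + 9·136 = 214.
ΔCS = ½(142 + 214)(128 − 116) = 2136; ΔPS = ½(142 + 214)(136 − 128) = 1424.
Government spending = 20 × 214 = 4280.
DWL = ½ × 20 × (214 − 142) = 720; fraction = 720 / 4280 = 18/107.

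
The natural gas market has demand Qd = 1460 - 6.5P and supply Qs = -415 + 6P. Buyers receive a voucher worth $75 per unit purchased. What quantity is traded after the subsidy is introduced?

Pre-subsidy: 1460 - 6.5P = -415 + 6P gives P* = 150, Q* = 485.
With the rebate, buyers effectively pay Pb = Ps − 75, where Ps is the price sellers receive.
Demand in terms of Ps becomes Qd = 1460 − 6.5(Ps − 75) = 1947.5 - 6.5Ps. Setting this equal to supply: 1947.5 - 6.5Ps = -415 + 6Ps, so Ps = 189.
Buyers pay Pb = 189 − 75 = 114; Q' = -415 + 6·189 = 719.

Q' = 719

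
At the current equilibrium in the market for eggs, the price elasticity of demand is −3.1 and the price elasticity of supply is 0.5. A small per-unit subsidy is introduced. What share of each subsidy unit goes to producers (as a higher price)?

Producer share = 31/36

For a small subsidy around the equilibrium, the benefit split depends on the relative slopes, which at a point are proportional to the elasticities.
Buyer share = εs/(εs + |εd|) = 0.5/(0.5 + 3.1) = 5/36; seller share = |εd|/(εs + |εd|) = 31/36.
So producers capture 31/36 of the subsidy.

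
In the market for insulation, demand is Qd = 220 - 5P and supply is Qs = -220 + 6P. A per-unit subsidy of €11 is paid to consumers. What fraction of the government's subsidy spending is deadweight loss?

Pre-subsidy: 220 - 5P = -220 + 6P gives P* = 40, Q* = 20.
With the rebate, buyers effectively pay Pb = Ps − 11, where Ps is the price sellers receive.
Demand in terms of Ps becomes Qd = 220 − 5(Ps − 11) = 275 - 5Ps. Setting this equal to supply: 275 - 5Ps = -220 + 6Ps, so Ps = 45.
Buyers pay Pb = 45 − 11 = 34; Q' = -220 + 6·45 = 50.
ΔCS = ½(20 + 50)(40 − 34) = 210; ΔPS = ½(20 + 50)(45 − 40) = 175.
Government spending = 11 × 50 = 550.
DWL = ½ × 11 × (50 − 20) = 165; fraction = 165 / 550 = 0.3.

DWL / government spending = 0.3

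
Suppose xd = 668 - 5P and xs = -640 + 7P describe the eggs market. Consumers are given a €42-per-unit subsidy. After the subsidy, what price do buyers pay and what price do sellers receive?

Pre-subsidy: 668 - 5P = -640 + 7P gives P* = 109, x* = 123.
With the rebate, buyers effectively pay Pb = Ps − 42, where Ps is the price sellers receive.
Demand in terms of Ps becomes xd = 668 − 5(Ps − 42) = 878 - 5Ps. Setting this equal to supply: 878 - 5Ps = -640 + 7Ps, so Ps = 126.5.
Buyers pay Pb = 126.5 − 42 = 84.5; x' = -640 + 7·126.5 = 245.5.

Buyers pay €84.5; sellers receive €126.5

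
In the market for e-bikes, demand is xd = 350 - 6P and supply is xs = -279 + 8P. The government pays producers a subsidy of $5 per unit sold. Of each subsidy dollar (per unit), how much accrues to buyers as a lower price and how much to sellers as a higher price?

Buyers gain 20/7 per unit; sellers gain 15/7 per unit

Pre-subsidy: 350 - 6P = -279 + 8P gives P* = 629/14, x* = 563/7.
With the subsidy, sellers receive Ps = Pb + 5 for each unit, where Pb is the price buyers pay.
Supply in terms of Pb becomes xs = -279 + 8(Pb + 5) = -239 + 8Pb. Setting this equal to demand: 350 - 6Pb = -239 + 8Pb, so Pb = 589/14.
Sellers receive Ps = 589/14 + 5 = 659/14; x' = 350 − 6·(589/14) = 683/7.
Buyers' price falls by P* − Pb = 629/14 − 589/14 = 20/7; sellers' price rises by Ps − P* = 659/14 − 629/14 = 15/7.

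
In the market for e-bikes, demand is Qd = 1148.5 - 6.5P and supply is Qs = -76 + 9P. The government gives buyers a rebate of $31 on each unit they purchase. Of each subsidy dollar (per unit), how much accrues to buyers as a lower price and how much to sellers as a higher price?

Pre-subsidy: 1148.5 - 6.5P = -76 + 9P gives P* = 79, Q* = 635.
With the rebate, buyers effectively pay Pb = Ps − 31, where Ps is the price sellers receive.
Demand in terms of Ps becomes Qd = 1148.5 − 6.5(Ps − 31) = 1350 - 6.5Ps. Setting this equal to supply: 1350 - 6.5Ps = -76 + 9Ps, so Ps = 92.
Buyers pay Pb = 92 − 31 = 61; Q' = -76 + 9·92 = 752.
Buyers' price falls by P* − Pb = 79 − 61 = 18; sellers' price rises by Ps − P* = 92 − 79 = 13.

Buyers gain $18 per unit; sellers gain $13 per unit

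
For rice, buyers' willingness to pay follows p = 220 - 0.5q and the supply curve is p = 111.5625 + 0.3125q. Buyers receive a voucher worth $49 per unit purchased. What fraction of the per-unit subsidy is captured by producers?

Producer share = 5/13

Pre-subsidy: 220 - 0.5q = 111.5625 + 0.3125q gives q* = 1735/13 and p* = 3985/26.
With the rebate, buyers effectively pay pb = ps − 49, where ps is the price sellers receive.
On the curves, pb = 220 - 0.5q and ps = 111.5625 + 0.3125q; the wedge ps − pb = 49 gives 111.5625 + 0.3125q − (220 - 0.5q) = 49, so q' = 2519/13.
Then pb = 220 − 0.5·(2519/13) = 3201/26 and ps = 111.5625 + 0.3125·(2519/13) = 4475/26.
Buyers' price falls by p* − pb = 3985/26 − 3201/26 = 392/13; sellers' price rises by ps − p* = 4475/26 − 3985/26 = 245/13.
So producers capture (245/13)/49 = 5/13 of each unit of subsidy.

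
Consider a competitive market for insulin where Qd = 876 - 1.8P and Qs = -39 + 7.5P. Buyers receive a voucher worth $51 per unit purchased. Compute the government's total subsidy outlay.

Pre-subsidy: 876 - 1.8P = -39 + 7.5P gives P* = 3050/31, Q* = 21666/31.
With the rebate, buyers effectively pay Pb = Ps − 51, where Ps is the price sellers receive.
Demand in terms of Ps becomes Qd = 876 − 1.8(Ps − 51) = 967.8 - 1.8Ps. Setting this equal to supply: 967.8 - 1.8Ps = -39 + 7.5Ps, so Ps = 3356/31.
Buyers pay Pb = 3356/31 − 51 = 1775/31; Q' = -39 + 7.5·(3356/31) = 23961/31.
Government outlay = subsidy × quantity = 51 × 23961/31 = 1222011/31.

Government cost = 1222011/31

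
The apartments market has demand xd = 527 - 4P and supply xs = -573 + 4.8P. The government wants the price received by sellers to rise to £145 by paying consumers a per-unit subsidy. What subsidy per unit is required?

At a seller price of 145, quantity supplied is -573 + 4.8·145 = 123.
Buyers absorb 123 only when they pay Pb with 527 − 4·Pb = 123, i.e. Pb = 101.
s = Ps − Pb = 145 − 101 = 44.

Required subsidy s = £44 per unit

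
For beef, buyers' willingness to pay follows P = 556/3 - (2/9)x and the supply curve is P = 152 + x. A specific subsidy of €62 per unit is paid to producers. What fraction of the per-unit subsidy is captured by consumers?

Consumer share = 2/11

Pre-subsidy: 556/3 - (2/9)x = 152 + x gives x* = 300/11 and P* = 1972/11.
With the subsidy, sellers receive Ps = Pb + 62 for each unit, where Pb is the price buyers pay.
On the curves, Pb = 556/3 - (2/9)x and Ps = 152 + x; the wedge Ps − Pb = 62 gives 152 + x − (556/3 - (2/9)x) = 62, so x' = 78.
Then Pb = 556/3 − (2/9)·78 = 168 and Ps = 152 + 1·78 = 230.
Buyers' price falls by P* − Pb = 1972/11 − 168 = 124/11; sellers' price rises by Ps − P* = 230 − 1972/11 = 558/11.
So consumers capture (124/11)/62 = 2/11 of each unit of subsidy.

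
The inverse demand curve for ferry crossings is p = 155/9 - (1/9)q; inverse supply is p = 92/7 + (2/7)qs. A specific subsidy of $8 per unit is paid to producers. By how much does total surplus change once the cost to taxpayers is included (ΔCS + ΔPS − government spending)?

Net change in total surplus = -$80.64

Pre-subsidy: 155/9 - (1/9)q = 92/7 + (2/7)q gives q* = 10.28 and p* = 16.08.
With the subsidy, sellers receive ps = pb + 8 for each unit, where pb is the price buyers pay.
On the curves, pb = 155/9 - (1/9)q and ps = 92/7 + (2/7)q; the wedge ps − pb = 8 gives 92/7 + (2/7)q − (155/9 - (1/9)q) = 8, so q' = 30.44.
Then pb = 155/9 − (1/9)·30.44 = 13.84 and ps = 92/7 + (2/7)·30.44 = 21.84.
ΔCS = ½(10.28 + 30.44)(16.08 − 13.84) = 45.6064; ΔPS = ½(10.28 + 30.44)(21.84 − 16.08) = 117.2736.
Government spending = 8 × 30.44 = 243.52.
Net change = 45.6064 + 117.2736 − 243.52 = -80.64. The loss equals the DWL triangle ½·8·20.16.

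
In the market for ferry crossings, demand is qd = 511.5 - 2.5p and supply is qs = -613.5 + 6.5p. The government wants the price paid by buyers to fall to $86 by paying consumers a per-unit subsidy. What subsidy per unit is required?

At a buyer price of 86, quantity demanded is 511.5 − 2.5·86 = 296.5.
Sellers supply 296.5 only when they receive ps with -613.5 + 6.5·ps = 296.5, i.e. ps = 140.
s = ps − pb = 140 − 86 = 54.

Required subsidy s = $54 per unit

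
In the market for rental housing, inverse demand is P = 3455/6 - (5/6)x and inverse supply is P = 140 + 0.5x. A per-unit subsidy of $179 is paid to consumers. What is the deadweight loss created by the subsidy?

Pre-subsidy: 3455/6 - (5/6)x = 140 + 0.5x gives x* = 326.875 and P* = 303.4375.
With the rebate, buyers effectively pay Pb = Ps − 179, where Ps is the price sellers receive.
On the curves, Pb = 3455/6 - (5/6)x and Ps = 140 + 0.5x; the wedge Ps − Pb = 179 gives 140 + 0.5x − (3455/6 - (5/6)x) = 179, so x' = 461.125.
Then Pb = 3455/6 − (5/6)·461.125 = 191.5625 and Ps = 140 + 0.5·461.125 = 370.5625.
The subsidy expands output by 461.125 − 326.875 = 134.25 past the efficient level; on those units the gap between marginal cost and willingness to pay runs from 0 up to 179.
DWL = ½ × 179 × 134.25 = 12015.375.

Deadweight loss = $12015.375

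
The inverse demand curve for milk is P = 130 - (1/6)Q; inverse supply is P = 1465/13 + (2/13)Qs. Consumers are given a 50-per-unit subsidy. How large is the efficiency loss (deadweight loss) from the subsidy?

Pre-subsidy: 130 - (1/6)Q = 1465/13 + (2/13)Q gives Q* = 54 and P* = 121.
With the rebate, buyers effectively pay Pb = Ps − 50, where Ps is the price sellers receive.
On the curves, Pb = 130 - (1/6)Q and Ps = 1465/13 + (2/13)Q; the wedge Ps − Pb = 50 gives 1465/13 + (2/13)Q − (130 - (1/6)Q) = 50, so Q' = 210.
Then Pb = 130 − (1/6)·210 = 95 and Ps = 1465/13 + (2/13)·210 = 145.
The subsidy expands output by 210 − 54 = 156 past the efficient level; on those units the gap between marginal cost and willingness to pay runs from 0 up to 50.
DWL = ½ × 50 × 156 = 3900.

Deadweight loss = 3900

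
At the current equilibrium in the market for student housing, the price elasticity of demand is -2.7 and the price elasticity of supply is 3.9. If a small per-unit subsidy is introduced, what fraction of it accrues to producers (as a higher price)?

Producer share = 9/22

For a small subsidy around the equilibrium, the benefit split depends on the relative slopes, which at a point are proportional to the elasticities.
Buyer share = εs/(εs + |εd|) = 3.9/(3.9 + 2.7) = 13/22; seller share = |εd|/(εs + |εd|) = 9/22.
So producers capture 9/22 of the subsidy.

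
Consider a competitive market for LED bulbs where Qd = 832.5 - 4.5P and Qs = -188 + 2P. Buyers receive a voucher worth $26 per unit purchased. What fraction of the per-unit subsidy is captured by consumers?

Consumer share = 4/13

Pre-subsidy: 832.5 - 4.5P = -188 + 2P gives P* = 157, Q* = 126.
With the rebate, buyers effectively pay Pb = Ps − 26, where Ps is the price sellers receive.
Demand in terms of Ps becomes Qd = 832.5 − 4.5(Ps − 26) = 949.5 - 4.5Ps. Setting this equal to supply: 949.5 - 4.5Ps = -188 + 2Ps, so Ps = 175.
Buyers pay Pb = 175 − 26 = 149; Q' = -188 + 2·175 = 162.
Buyers' price falls by P* − Pb = 157 − 149 = 8; sellers' price rises by Ps − P* = 175 − 157 = 18.
So consumers capture 8/26 = 4/13 of each unit of subsidy.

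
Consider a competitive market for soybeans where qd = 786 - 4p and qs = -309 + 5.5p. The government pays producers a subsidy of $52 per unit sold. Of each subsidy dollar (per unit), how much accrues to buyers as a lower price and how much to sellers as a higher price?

Pre-subsidy: 786 - 4p = -309 + 5.5p gives p* = 2190/19, q* = 6174/19.
With the subsidy, sellers receive ps = pb + 52 for each unit, where pb is the price buyers pay.
Supply in terms of pb becomes qs = -309 + 5.5(pb + 52) = -23 + 5.5pb. Setting this equal to demand: 786 - 4pb = -23 + 5.5pb, so pb = 1618/19.
Sellers receive ps = 1618/19 + 52 = 2606/19; q' = 786 − 4·(1618/19) = 8462/19.
Buyers' price falls by p* − pb = 2190/19 − 1618/19 = 572/19; sellers' price rises by ps − p* = 2606/19 − 2190/19 = 416/19.

Buyers gain 572/19 per unit; sellers gain 416/19 per unit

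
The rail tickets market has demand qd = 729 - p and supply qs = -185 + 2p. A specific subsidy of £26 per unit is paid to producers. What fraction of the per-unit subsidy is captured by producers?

Producer share = 1/3

Pre-subsidy: 729 - p = -185 + 2p gives p* = 914/3, q* = 1273/3.
With the subsidy, sellers receive ps = pb + 26 for each unit, where pb is the price buyers pay.
Supply in terms of pb becomes qs = -185 + 2(pb + 26) = -133 + 2pb. Setting this equal to demand: 729 - pb = -133 + 2pb, so pb = 862/3.
Sellers receive ps = 862/3 + 26 = 940/3; q' = 729 − 1·(862/3) = 1325/3.
Buyers' price falls by p* − pb = 914/3 − 862/3 = 52/3; sellers' price rises by ps − p* = 940/3 − 914/3 = 26/3.
So producers capture (26/3)/26 = 1/3 of each unit of subsidy.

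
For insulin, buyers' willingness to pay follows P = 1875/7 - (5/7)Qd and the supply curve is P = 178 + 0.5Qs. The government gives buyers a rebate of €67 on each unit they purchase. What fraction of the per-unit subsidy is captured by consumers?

Consumer share = 10/17

Pre-subsidy: 1875/7 - (5/7)Q = 178 + 0.5Q gives Q* = 74 and P* = 215.
With the rebate, buyers effectively pay Pb = Ps − 67, where Ps is the price sellers receive.
On the curves, Pb = 1875/7 - (5/7)Q and Ps = 178 + 0.5Q; the wedge Ps − Pb = 67 gives 178 + 0.5Q − (1875/7 - (5/7)Q) = 67, so Q' = 2196/17.
Then Pb = 1875/7 − (5/7)·(2196/17) = 2985/17 and Ps = 178 + 0.5·(2196/17) = 4124/17.
Buyers' price falls by P* − Pb = 215 − 2985/17 = 670/17; sellers' price rises by Ps − P* = 4124/17 − 215 = 469/17.
So consumers capture (670/17)/67 = 10/17 of each unit of subsidy.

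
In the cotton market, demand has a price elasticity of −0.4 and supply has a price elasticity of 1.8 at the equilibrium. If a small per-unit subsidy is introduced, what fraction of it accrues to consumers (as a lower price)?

For a small subsidy around the equilibrium, the benefit split depends on the relative slopes, which at a point are proportional to the elasticities.
Buyer share = εs/(εs + |εd|) = 1.8/(1.8 + 0.4) = 9/11; seller share = |εd|/(εs + |εd|) = 2/11.

Consumer share = 9/11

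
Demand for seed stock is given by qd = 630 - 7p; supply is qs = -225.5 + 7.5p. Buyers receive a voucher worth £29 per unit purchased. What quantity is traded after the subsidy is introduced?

Pre-subsidy: 630 - 7p = -225.5 + 7.5p gives p* = 59, q* = 217.
With the rebate, buyers effectively pay pb = ps − 29, where ps is the price sellers receive.
Demand in terms of ps becomes qd = 630 − 7(ps − 29) = 833 - 7ps. Setting this equal to supply: 833 - 7ps = -225.5 + 7.5ps, so ps = 73.
Buyers pay pb = 73 − 29 = 44; q' = -225.5 + 7.5·73 = 322.

q' = 322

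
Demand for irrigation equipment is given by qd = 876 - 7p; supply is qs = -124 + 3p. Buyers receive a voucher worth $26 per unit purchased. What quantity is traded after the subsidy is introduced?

Pre-subsidy: 876 - 7p = -124 + 3p gives p* = 100, q* = 176.
With the rebate, buyers effectively pay pb = ps − 26, where ps is the price sellers receive.
Demand in terms of ps becomes qd = 876 − 7(ps − 26) = 1058 - 7ps. Setting this equal to supply: 1058 - 7ps = -124 + 3ps, so ps = 118.2.
Buyers pay pb = 118.2 − 26 = 92.2; q' = -124 + 3·118.2 = 230.6.

q' = 230.6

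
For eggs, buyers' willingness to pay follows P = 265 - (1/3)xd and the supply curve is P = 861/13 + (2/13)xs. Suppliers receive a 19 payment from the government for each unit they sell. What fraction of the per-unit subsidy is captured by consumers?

Pre-subsidy: 265 - (1/3)x = 861/13 + (2/13)x gives x* = 408 and P* = 129.
With the subsidy, sellers receive Ps = Pb + 19 for each unit, where Pb is the price buyers pay.
On the curves, Pb = 265 - (1/3)x and Ps = 861/13 + (2/13)x; the wedge Ps − Pb = 19 gives 861/13 + (2/13)x − (265 - (1/3)x) = 19, so x' = 447.
Then Pb = 265 − (1/3)·447 = 116 and Ps = 861/13 + (2/13)·447 = 135.
Buyers' price falls by P* − Pb = 129 − 116 = 13; sellers' price rises by Ps − P* = 135 − 129 = 6.
So consumers capture 13/19 = 13/19 of each unit of subsidy.

Consumer share = 13/19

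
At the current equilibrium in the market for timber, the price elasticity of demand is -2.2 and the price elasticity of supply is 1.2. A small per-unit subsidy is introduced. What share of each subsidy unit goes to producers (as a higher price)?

For a small subsidy around the equilibrium, the benefit split depends on the relative slopes, which at a point are proportional to the elasticities.
Buyer share = εs/(εs + |εd|) = 1.2/(1.2 + 2.2) = 6/17; seller share = |εd|/(εs + |εd|) = 11/17.
So producers capture 11/17 of the subsidy.

Producer share = 11/17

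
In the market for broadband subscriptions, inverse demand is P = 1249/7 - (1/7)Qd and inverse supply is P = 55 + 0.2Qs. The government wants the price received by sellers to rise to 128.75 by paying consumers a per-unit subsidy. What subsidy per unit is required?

Required subsidy s = 3 per unit

At a seller price of 128.75, quantity supplied is -275 + 5·128.75 = 368.75.
Buyers absorb 368.75 only when they pay Pb = 1249/7 − (1/7)·368.75 = 125.75.
s = Ps − Pb = 128.75 − 125.75 = 3.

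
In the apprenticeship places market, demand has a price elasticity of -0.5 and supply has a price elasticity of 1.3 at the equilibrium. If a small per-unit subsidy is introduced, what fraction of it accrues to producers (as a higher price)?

Producer share = 5/18

For a small subsidy around the equilibrium, the benefit split depends on the relative slopes, which at a point are proportional to the elasticities.
Buyer share = εs/(εs + |εd|) = 1.3/(1.3 + 0.5) = 13/18; seller share = |εd|/(εs + |εd|) = 5/18.
So producers capture 5/18 of the subsidy.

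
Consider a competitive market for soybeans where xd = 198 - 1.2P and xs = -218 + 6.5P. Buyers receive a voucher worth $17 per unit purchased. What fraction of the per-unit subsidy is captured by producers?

Producer share = 12/77

Pre-subsidy: 198 - 1.2P = -218 + 6.5P gives P* = 4160/77, x* = 10254/77.
With the rebate, buyers effectively pay Pb = Ps − 17, where Ps is the price sellers receive.
Demand in terms of Ps becomes xd = 198 − 1.2(Ps − 17) = 218.4 - 1.2Ps. Setting this equal to supply: 218.4 - 1.2Ps = -218 + 6.5Ps, so Ps = 4364/77.
Buyers pay Pb = 4364/77 − 17 = 3055/77; x' = -218 + 6.5·(4364/77) = 11580/77.
Buyers' price falls by P* − Pb = 4160/77 − 3055/77 = 1105/77; sellers' price rises by Ps − P* = 4364/77 − 4160/77 = 204/77.
So producers capture (204/77)/17 = 12/77 of each unit of subsidy.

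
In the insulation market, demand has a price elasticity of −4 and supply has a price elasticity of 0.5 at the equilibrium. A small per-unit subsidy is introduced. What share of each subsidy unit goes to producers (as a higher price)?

For a small subsidy around the equilibrium, the benefit split depends on the relative slopes, which at a point are proportional to the elasticities.
Buyer share = εs/(εs + |εd|) = 0.5/(0.5 + 4) = 1/9; seller share = |εd|/(εs + |εd|) = 8/9.
So producers capture 8/9 of the subsidy.

Producer share = 8/9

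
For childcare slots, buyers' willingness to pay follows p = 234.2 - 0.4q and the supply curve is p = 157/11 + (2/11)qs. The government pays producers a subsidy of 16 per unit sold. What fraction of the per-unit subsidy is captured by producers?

Producer share = 0.3125

Pre-subsidy: 234.2 - 0.4q = 157/11 + (2/11)q gives q* = 378 and p* = 83.
With the subsidy, sellers receive ps = pb + 16 for each unit, where pb is the price buyers pay.
On the curves, pb = 234.2 - 0.4q and ps = 157/11 + (2/11)q; the wedge ps − pb = 16 gives 157/11 + (2/11)q − (234.2 - 0.4q) = 16, so q' = 405.5.
Then pb = 234.2 − 0.4·405.5 = 72 and ps = 157/11 + (2/11)·405.5 = 88.
Buyers' price falls by p* − pb = 83 − 72 = 11; sellers' price rises by ps − p* = 88 − 83 = 5.
So producers capture 5/16 = 0.3125 of each unit of subsidy.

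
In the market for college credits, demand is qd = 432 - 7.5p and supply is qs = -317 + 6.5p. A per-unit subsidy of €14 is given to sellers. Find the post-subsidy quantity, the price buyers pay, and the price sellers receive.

q' = 79.5; buyers pay €47; sellers receive €61

Pre-subsidy: 432 - 7.5p = -317 + 6.5p gives p* = 53.5, q* = 30.75.
With the subsidy, sellers receive ps = pb + 14 for each unit, where pb is the price buyers pay.
Supply in terms of pb becomes qs = -317 + 6.5(pb + 14) = -226 + 6.5pb. Setting this equal to demand: 432 - 7.5pb = -226 + 6.5pb, so pb = 47.
Sellers receive ps = 47 + 14 = 61; q' = 432 − 7.5·47 = 79.5.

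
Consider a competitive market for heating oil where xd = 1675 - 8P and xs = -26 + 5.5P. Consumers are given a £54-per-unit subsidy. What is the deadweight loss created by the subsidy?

Deadweight loss = £4752

Pre-subsidy: 1675 - 8P = -26 + 5.5P gives P* = 126, x* = 667.
With the rebate, buyers effectively pay Pb = Ps − 54, where Ps is the price sellers receive.
Demand in terms of Ps becomes xd = 1675 − 8(Ps − 54) = 2107 - 8Ps. Setting this equal to supply: 2107 - 8Ps = -26 + 5.5Ps, so Ps = 158.
Buyers pay Pb = 158 − 54 = 104; x' = -26 + 5.5·158 = 843.
The subsidy expands output by 843 − 667 = 176 past the efficient level; on those units the gap between marginal cost and willingness to pay runs from 0 up to 54.
DWL = ½ × 54 × 176 = 4752.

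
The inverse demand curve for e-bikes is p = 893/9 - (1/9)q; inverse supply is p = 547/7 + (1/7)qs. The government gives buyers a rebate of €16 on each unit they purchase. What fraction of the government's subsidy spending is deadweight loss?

Pre-subsidy: 893/9 - (1/9)q = 547/7 + (1/7)q gives q* = 83 and p* = 90.
With the rebate, buyers effectively pay pb = ps − 16, where ps is the price sellers receive.
On the curves, pb = 893/9 - (1/9)q and ps = 547/7 + (1/7)q; the wedge ps − pb = 16 gives 547/7 + (1/7)q − (893/9 - (1/9)q) = 16, so q' = 146.
Then pb = 893/9 − (1/9)·146 = 83 and ps = 547/7 + (1/7)·146 = 99.
ΔCS = ½(83 + 146)(90 − 83) = 801.5; ΔPS = ½(83 + 146)(99 − 90) = 1030.5.
Government spending = 16 × 146 = 2336.
DWL = ½ × 16 × (146 − 83) = 504; fraction = 504 / 2336 = 63/292.

DWL / government spending = 63/292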